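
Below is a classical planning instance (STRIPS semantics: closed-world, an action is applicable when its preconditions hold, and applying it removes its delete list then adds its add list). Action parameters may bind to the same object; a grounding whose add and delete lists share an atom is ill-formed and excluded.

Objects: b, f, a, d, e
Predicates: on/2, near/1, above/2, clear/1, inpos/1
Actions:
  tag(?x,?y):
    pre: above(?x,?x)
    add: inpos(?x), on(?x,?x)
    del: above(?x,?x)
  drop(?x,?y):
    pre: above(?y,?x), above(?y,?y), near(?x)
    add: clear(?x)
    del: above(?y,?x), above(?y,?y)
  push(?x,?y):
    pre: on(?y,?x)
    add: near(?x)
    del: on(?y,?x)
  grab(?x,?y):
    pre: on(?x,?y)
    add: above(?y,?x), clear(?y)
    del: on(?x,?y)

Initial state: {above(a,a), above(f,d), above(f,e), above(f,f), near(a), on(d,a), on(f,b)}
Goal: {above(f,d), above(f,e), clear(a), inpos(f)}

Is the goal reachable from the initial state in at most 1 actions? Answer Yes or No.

1. tag(f,b)  →  {above(a,a), above(f,d), above(f,e), inpos(f), near(a), on(d,a), on(f,b), on(f,f)}
2. drop(a,a)  →  {above(f,d), above(f,e), clear(a), inpos(f), near(a), on(d,a), on(f,b), on(f,f)}
optimal plan length = 2; 2 > 1

No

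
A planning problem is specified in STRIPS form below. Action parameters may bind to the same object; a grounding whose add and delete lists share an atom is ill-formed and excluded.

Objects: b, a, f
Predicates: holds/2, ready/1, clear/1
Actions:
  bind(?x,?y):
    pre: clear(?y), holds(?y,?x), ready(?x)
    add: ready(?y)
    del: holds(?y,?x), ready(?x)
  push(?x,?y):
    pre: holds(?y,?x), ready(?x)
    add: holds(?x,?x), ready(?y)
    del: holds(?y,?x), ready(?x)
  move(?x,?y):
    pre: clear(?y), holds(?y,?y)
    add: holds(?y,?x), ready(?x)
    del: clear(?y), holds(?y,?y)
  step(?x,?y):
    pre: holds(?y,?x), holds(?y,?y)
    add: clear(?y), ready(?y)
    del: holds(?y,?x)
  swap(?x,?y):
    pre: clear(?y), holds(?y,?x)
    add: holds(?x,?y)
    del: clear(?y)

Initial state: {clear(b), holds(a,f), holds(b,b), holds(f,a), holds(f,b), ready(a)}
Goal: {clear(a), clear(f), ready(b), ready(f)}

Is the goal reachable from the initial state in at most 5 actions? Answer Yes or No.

Yes

1. push(a,f)  →  {clear(b), holds(a,a), holds(a,f), holds(b,b), holds(f,b), ready(f)}
2. push(f,a)  →  {clear(b), holds(a,a), holds(b,b), holds(f,b), holds(f,f), ready(a)}
3. step(b,b)  →  {clear(b), holds(a,a), holds(f,b), holds(f,f), ready(a), ready(b)}
4. step(b,f)  →  {clear(b), clear(f), holds(a,a), holds(f,f), ready(a), ready(b), ready(f)}
5. step(a,a)  →  {clear(a), clear(b), clear(f), holds(f,f), ready(a), ready(b), ready(f)}
optimal plan length = 5; 5 ≤ 5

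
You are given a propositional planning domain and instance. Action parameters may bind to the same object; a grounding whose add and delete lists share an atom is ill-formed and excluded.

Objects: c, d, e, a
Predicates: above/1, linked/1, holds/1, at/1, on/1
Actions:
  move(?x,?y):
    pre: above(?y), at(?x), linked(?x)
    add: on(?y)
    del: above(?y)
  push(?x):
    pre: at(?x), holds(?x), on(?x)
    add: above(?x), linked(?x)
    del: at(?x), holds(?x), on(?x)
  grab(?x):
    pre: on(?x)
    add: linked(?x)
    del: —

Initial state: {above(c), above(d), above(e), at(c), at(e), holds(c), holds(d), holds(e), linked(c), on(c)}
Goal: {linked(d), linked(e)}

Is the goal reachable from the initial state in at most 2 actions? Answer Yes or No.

No

1. move(c,d)  →  {above(c), above(e), at(c), at(e), holds(c), holds(d), holds(e), linked(c), on(c), on(d)}
2. move(c,e)  →  {above(c), at(c), at(e), holds(c), holds(d), holds(e), linked(c), on(c), on(d), on(e)}
3. push(e)  →  {above(c), above(e), at(c), holds(c), holds(d), linked(c), linked(e), on(c), on(d)}
4. grab(d)  →  {above(c), above(e), at(c), holds(c), holds(d), linked(c), linked(d), linked(e), on(c), on(d)}
optimal plan length = 4; 4 > 2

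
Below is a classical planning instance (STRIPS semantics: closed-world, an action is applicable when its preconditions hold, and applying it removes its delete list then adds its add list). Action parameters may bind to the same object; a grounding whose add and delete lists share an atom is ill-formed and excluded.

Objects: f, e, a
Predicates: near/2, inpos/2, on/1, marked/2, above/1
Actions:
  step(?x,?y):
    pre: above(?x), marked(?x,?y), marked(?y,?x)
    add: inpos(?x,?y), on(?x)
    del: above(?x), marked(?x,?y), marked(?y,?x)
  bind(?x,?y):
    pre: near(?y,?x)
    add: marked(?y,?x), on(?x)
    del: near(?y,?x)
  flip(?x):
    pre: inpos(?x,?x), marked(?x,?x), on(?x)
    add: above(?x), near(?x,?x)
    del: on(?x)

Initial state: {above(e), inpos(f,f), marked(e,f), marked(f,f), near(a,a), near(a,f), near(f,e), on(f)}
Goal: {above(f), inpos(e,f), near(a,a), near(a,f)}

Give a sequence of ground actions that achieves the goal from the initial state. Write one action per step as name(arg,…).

1. bind(e,f)  →  {above(e), inpos(f,f), marked(e,f), marked(f,e), marked(f,f), near(a,a), near(a,f), on(e), on(f)}
2. step(e,f)  →  {inpos(e,f), inpos(f,f), marked(f,f), near(a,a), near(a,f), on(e), on(f)}
3. flip(f)  →  {above(f), inpos(e,f), inpos(f,f), marked(f,f), near(a,a), near(a,f), near(f,f), on(e)}

bind(e,f); step(e,f); flip(f)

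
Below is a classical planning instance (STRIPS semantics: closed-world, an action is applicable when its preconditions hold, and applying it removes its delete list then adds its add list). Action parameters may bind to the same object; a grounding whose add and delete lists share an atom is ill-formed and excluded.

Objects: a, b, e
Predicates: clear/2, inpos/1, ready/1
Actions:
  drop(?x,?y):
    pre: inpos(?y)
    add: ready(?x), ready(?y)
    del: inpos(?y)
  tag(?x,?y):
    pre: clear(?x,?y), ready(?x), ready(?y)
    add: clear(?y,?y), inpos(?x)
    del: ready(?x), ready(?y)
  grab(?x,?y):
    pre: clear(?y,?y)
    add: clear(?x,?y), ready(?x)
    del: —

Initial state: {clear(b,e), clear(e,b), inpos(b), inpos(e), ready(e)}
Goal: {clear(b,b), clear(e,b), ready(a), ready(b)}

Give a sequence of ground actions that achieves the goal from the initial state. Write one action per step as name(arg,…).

drop(a,b); tag(e,b); drop(b,e)

1. drop(a,b)  →  {clear(b,e), clear(e,b), inpos(e), ready(a), ready(b), ready(e)}
2. tag(e,b)  →  {clear(b,b), clear(b,e), clear(e,b), inpos(e), ready(a)}
3. drop(b,e)  →  {clear(b,b), clear(b,e), clear(e,b), ready(a), ready(b), ready(e)}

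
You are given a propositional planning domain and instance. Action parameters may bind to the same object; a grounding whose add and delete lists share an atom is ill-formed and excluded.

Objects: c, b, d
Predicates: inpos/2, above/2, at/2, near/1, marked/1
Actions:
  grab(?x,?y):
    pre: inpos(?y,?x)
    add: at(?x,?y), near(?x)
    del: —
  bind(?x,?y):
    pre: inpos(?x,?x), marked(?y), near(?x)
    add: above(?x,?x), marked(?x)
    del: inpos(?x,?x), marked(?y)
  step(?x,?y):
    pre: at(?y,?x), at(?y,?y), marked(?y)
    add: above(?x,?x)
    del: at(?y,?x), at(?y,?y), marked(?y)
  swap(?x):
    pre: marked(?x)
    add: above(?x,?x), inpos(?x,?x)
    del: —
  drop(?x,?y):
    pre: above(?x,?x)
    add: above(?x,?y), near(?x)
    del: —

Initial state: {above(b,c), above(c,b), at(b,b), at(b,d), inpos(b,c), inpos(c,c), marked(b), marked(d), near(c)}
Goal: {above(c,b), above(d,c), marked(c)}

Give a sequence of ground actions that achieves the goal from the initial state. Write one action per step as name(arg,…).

1. bind(c,b)  →  {above(b,c), above(c,b), above(c,c), at(b,b), at(b,d), inpos(b,c), marked(c), marked(d), near(c)}
2. swap(d)  →  {above(b,c), above(c,b), above(c,c), above(d,d), at(b,b), at(b,d), inpos(b,c), inpos(d,d), marked(c), marked(d), near(c)}
3. drop(d,c)  →  {above(b,c), above(c,b), above(c,c), above(d,c), above(d,d), at(b,b), at(b,d), inpos(b,c), inpos(d,d), marked(c), marked(d), near(c), near(d)}

bind(c,b); swap(d); drop(d,c)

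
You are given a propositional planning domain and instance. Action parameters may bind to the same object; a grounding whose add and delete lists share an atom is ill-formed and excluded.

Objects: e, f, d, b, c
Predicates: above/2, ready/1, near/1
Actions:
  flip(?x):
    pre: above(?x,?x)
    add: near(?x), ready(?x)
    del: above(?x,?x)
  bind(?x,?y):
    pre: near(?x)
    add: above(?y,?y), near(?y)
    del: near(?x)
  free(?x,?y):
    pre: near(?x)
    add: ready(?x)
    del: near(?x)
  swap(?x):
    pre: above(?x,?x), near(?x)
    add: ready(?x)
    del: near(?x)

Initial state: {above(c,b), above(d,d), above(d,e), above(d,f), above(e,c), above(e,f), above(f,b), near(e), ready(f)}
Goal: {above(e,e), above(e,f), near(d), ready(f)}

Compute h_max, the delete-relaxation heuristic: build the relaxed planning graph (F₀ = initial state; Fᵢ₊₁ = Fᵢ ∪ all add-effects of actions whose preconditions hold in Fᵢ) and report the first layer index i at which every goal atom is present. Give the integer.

F0 = init (9 atoms)
F1 = F0 ∪ {above(b,b), above(c,c), above(f,f), near(b), near(c), near(d), near(f), ready(d), ready(e)}  (18 atoms)
F2 = F1 ∪ {above(e,e), ready(b), ready(c)}  (21 atoms)
goal ⊆ F2  ⇒  h_max = 2

2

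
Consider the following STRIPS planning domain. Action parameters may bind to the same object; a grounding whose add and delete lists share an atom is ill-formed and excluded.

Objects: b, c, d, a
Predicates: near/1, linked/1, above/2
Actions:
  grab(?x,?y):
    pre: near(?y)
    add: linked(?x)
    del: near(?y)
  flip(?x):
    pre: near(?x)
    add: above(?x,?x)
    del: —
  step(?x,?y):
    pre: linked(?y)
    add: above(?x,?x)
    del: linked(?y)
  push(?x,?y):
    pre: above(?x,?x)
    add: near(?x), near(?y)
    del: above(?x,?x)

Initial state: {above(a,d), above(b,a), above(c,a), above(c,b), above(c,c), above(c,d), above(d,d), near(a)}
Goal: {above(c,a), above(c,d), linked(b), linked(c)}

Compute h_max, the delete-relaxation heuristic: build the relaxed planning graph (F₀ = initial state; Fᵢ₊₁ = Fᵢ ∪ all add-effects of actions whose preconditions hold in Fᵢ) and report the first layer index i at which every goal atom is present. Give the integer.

F0 = init (8 atoms)
F1 = F0 ∪ {above(a,a), linked(a), linked(b), linked(c), linked(d), near(b), near(c), near(d)}  (16 atoms)
goal ⊆ F1  ⇒  h_max = 1

1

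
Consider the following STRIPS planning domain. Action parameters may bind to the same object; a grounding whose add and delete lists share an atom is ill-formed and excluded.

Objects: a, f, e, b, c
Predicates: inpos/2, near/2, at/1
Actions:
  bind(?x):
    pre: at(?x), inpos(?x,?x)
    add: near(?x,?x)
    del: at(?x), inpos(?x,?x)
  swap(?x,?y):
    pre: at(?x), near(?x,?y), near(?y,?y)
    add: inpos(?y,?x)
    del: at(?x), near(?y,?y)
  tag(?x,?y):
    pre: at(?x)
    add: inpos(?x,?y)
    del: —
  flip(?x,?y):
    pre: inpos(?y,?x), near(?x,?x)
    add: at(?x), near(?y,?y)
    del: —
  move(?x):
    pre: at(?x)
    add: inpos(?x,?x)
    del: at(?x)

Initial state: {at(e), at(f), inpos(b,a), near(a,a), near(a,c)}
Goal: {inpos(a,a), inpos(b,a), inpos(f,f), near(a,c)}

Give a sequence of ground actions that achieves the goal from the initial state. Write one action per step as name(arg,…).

tag(f,f); flip(a,b); swap(a,a)

1. tag(f,f)  →  {at(e), at(f), inpos(b,a), inpos(f,f), near(a,a), near(a,c)}
2. flip(a,b)  →  {at(a), at(e), at(f), inpos(b,a), inpos(f,f), near(a,a), near(a,c), near(b,b)}
3. swap(a,a)  →  {at(e), at(f), inpos(a,a), inpos(b,a), inpos(f,f), near(a,c), near(b,b)}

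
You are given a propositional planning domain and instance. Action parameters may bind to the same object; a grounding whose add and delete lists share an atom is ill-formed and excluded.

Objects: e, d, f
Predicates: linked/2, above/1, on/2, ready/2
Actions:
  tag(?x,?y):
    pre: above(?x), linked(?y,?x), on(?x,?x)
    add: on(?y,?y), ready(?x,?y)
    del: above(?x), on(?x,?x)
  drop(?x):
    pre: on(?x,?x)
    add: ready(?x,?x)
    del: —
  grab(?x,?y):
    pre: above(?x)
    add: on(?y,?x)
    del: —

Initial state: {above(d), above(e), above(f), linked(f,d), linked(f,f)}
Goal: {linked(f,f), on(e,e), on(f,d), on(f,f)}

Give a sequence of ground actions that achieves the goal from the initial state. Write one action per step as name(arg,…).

grab(e,e); grab(d,f); grab(f,f)

1. grab(e,e)  →  {above(d), above(e), above(f), linked(f,d), linked(f,f), on(e,e)}
2. grab(d,f)  →  {above(d), above(e), above(f), linked(f,d), linked(f,f), on(e,e), on(f,d)}
3. grab(f,f)  →  {above(d), above(e), above(f), linked(f,d), linked(f,f), on(e,e), on(f,d), on(f,f)}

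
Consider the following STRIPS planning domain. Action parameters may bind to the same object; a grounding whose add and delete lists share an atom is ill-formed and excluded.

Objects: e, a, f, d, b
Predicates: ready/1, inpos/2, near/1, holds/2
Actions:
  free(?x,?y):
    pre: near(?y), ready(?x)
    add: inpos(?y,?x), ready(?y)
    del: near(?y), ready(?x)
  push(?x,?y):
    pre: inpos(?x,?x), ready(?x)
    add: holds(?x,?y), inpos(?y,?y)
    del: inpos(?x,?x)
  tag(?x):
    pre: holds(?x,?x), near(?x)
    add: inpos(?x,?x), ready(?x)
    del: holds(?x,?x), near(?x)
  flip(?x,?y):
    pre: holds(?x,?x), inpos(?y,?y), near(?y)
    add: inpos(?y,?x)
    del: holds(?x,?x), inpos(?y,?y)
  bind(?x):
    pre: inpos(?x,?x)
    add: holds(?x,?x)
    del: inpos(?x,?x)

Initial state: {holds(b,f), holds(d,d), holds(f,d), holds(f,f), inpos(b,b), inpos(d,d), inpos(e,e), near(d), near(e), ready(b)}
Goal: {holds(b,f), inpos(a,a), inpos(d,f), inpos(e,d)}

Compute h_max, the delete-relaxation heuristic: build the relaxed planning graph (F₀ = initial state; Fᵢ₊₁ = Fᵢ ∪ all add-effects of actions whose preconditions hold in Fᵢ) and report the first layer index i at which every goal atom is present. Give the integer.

F0 = init (10 atoms)
F1 = F0 ∪ {holds(b,a), holds(b,b), holds(b,d), holds(b,e), holds(e,e), inpos(a,a), inpos(d,b), inpos(d,f), inpos(e,b), inpos(e,d), inpos(e,f), inpos(f,f), ready(d), ready(e)}  (24 atoms)
goal ⊆ F1  ⇒  h_max = 1

1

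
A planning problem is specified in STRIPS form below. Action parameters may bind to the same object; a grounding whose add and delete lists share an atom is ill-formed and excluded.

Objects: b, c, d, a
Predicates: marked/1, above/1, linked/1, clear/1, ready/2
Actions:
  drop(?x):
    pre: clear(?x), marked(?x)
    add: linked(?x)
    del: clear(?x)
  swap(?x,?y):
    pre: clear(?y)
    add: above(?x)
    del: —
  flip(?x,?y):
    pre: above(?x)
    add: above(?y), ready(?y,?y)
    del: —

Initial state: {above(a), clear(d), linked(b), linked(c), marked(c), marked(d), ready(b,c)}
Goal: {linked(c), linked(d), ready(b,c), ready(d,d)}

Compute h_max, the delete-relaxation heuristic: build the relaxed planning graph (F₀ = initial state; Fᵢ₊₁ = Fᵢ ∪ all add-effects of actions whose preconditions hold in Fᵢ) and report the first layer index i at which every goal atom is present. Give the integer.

F0 = init (7 atoms)
F1 = F0 ∪ {above(b), above(c), above(d), linked(d), ready(a,a), ready(b,b), ready(c,c), ready(d,d)}  (15 atoms)
goal ⊆ F1  ⇒  h_max = 1

1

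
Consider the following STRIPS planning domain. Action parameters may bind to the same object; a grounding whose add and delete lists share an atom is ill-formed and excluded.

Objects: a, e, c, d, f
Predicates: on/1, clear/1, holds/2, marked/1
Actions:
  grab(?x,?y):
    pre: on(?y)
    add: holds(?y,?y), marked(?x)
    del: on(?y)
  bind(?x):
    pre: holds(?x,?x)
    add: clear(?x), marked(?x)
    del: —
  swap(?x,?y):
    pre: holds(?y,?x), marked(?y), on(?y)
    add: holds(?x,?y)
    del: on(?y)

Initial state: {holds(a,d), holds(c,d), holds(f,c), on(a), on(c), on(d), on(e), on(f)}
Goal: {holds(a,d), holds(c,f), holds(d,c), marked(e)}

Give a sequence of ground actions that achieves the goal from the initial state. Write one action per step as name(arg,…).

1. grab(e,a)  →  {holds(a,a), holds(a,d), holds(c,d), holds(f,c), marked(e), on(c), on(d), on(e), on(f)}
2. grab(c,e)  →  {holds(a,a), holds(a,d), holds(c,d), holds(e,e), holds(f,c), marked(c), marked(e), on(c), on(d), on(f)}
3. grab(f,d)  →  {holds(a,a), holds(a,d), holds(c,d), holds(d,d), holds(e,e), holds(f,c), marked(c), marked(e), marked(f), on(c), on(f)}
4. swap(c,f)  →  {holds(a,a), holds(a,d), holds(c,d), holds(c,f), holds(d,d), holds(e,e), holds(f,c), marked(c), marked(e), marked(f), on(c)}
5. swap(d,c)  →  {holds(a,a), holds(a,d), holds(c,d), holds(c,f), holds(d,c), holds(d,d), holds(e,e), holds(f,c), marked(c), marked(e), marked(f)}

grab(e,a); grab(c,e); grab(f,d); swap(c,f); swap(d,c)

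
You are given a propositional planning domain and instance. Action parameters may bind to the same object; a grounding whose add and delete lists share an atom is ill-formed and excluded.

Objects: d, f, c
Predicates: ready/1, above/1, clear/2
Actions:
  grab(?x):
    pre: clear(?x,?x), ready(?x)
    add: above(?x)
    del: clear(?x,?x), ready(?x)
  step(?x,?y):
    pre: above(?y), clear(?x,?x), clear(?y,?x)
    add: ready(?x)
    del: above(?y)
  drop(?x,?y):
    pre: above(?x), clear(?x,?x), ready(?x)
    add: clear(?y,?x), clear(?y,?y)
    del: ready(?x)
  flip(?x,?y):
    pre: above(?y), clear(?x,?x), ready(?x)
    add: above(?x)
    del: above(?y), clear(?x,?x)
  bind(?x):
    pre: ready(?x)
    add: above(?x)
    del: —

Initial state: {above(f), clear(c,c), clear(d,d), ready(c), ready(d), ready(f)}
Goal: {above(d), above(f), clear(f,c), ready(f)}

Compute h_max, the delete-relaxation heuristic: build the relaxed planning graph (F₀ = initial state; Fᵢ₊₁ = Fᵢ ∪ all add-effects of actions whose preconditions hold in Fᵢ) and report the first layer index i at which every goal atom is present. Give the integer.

F0 = init (6 atoms)
F1 = F0 ∪ {above(c), above(d)}  (8 atoms)
F2 = F1 ∪ {clear(c,d), clear(d,c), clear(f,c), clear(f,d), clear(f,f)}  (13 atoms)
goal ⊆ F2  ⇒  h_max = 2

2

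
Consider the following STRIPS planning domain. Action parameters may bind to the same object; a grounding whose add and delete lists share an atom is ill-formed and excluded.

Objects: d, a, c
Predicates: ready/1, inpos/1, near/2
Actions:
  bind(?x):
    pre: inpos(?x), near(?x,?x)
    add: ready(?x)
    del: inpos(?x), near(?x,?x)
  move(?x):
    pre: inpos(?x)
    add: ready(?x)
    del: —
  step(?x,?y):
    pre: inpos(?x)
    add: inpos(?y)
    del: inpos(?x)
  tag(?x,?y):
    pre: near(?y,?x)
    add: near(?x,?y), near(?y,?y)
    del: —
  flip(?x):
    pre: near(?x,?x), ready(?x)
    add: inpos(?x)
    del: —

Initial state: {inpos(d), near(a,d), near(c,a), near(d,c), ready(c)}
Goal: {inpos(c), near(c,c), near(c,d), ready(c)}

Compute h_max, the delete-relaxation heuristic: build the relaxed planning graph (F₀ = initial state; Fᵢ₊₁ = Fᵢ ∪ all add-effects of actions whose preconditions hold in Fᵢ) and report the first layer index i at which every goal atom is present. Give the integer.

F0 = init (5 atoms)
F1 = F0 ∪ {inpos(a), inpos(c), near(a,a), near(a,c), near(c,c), near(c,d), near(d,a), near(d,d), ready(d)}  (14 atoms)
goal ⊆ F1  ⇒  h_max = 1

1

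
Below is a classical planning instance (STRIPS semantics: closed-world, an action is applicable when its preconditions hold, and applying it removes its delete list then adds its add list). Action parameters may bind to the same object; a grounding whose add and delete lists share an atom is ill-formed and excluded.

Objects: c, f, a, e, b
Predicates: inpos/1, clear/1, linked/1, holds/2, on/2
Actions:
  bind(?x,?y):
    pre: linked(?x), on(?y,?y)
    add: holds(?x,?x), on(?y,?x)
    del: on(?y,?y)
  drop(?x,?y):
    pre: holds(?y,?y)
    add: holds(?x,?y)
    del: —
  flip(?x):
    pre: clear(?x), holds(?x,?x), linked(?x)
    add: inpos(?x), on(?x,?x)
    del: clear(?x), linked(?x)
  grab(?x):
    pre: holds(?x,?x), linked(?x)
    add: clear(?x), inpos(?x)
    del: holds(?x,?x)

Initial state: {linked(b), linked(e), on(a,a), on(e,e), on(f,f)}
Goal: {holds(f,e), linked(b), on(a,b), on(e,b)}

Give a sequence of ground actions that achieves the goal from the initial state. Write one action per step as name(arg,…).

bind(e,f); bind(b,a); bind(b,e); drop(f,e)

1. bind(e,f)  →  {holds(e,e), linked(b), linked(e), on(a,a), on(e,e), on(f,e)}
2. bind(b,a)  →  {holds(b,b), holds(e,e), linked(b), linked(e), on(a,b), on(e,e), on(f,e)}
3. bind(b,e)  →  {holds(b,b), holds(e,e), linked(b), linked(e), on(a,b), on(e,b), on(f,e)}
4. drop(f,e)  →  {holds(b,b), holds(e,e), holds(f,e), linked(b), linked(e), on(a,b), on(e,b), on(f,e)}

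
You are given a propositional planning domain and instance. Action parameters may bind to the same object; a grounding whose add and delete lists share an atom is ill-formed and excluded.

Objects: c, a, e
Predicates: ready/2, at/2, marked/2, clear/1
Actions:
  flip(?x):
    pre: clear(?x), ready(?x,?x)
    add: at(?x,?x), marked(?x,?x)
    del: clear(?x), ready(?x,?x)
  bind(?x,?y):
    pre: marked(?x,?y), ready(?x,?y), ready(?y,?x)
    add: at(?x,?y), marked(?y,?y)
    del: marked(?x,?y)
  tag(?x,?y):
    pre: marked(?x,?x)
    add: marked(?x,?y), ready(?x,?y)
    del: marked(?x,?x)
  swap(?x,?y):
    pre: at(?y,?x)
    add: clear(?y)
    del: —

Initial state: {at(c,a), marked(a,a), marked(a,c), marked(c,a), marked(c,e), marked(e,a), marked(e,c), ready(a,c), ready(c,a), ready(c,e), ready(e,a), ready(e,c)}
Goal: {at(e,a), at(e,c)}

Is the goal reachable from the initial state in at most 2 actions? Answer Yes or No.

No

1. bind(e,c)  →  {at(c,a), at(e,c), marked(a,a), marked(a,c), marked(c,a), marked(c,c), marked(c,e), marked(e,a), ready(a,c), ready(c,a), ready(c,e), ready(e,a), ready(e,c)}
2. tag(a,e)  →  {at(c,a), at(e,c), marked(a,c), marked(a,e), marked(c,a), marked(c,c), marked(c,e), marked(e,a), ready(a,c), ready(a,e), ready(c,a), ready(c,e), ready(e,a), ready(e,c)}
3. bind(e,a)  →  {at(c,a), at(e,a), at(e,c), marked(a,a), marked(a,c), marked(a,e), marked(c,a), marked(c,c), marked(c,e), ready(a,c), ready(a,e), ready(c,a), ready(c,e), ready(e,a), ready(e,c)}
optimal plan length = 3; 3 > 2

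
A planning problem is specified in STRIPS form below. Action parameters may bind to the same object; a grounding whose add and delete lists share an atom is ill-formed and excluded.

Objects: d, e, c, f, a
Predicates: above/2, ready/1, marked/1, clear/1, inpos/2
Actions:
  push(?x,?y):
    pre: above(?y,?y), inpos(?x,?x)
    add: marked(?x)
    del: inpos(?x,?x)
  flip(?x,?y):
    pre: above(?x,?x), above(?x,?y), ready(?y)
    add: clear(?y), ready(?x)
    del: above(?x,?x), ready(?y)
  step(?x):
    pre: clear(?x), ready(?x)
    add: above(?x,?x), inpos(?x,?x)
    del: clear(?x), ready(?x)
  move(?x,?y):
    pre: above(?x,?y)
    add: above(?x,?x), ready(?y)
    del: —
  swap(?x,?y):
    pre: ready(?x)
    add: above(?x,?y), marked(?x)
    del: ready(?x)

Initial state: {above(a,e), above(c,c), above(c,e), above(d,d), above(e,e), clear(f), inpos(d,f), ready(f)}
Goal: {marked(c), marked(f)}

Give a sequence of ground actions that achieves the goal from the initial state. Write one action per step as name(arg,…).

1. move(c,c)  →  {above(a,e), above(c,c), above(c,e), above(d,d), above(e,e), clear(f), inpos(d,f), ready(c), ready(f)}
2. swap(c,d)  →  {above(a,e), above(c,c), above(c,d), above(c,e), above(d,d), above(e,e), clear(f), inpos(d,f), marked(c), ready(f)}
3. swap(f,d)  →  {above(a,e), above(c,c), above(c,d), above(c,e), above(d,d), above(e,e), above(f,d), clear(f), inpos(d,f), marked(c), marked(f)}

move(c,c); swap(c,d); swap(f,d)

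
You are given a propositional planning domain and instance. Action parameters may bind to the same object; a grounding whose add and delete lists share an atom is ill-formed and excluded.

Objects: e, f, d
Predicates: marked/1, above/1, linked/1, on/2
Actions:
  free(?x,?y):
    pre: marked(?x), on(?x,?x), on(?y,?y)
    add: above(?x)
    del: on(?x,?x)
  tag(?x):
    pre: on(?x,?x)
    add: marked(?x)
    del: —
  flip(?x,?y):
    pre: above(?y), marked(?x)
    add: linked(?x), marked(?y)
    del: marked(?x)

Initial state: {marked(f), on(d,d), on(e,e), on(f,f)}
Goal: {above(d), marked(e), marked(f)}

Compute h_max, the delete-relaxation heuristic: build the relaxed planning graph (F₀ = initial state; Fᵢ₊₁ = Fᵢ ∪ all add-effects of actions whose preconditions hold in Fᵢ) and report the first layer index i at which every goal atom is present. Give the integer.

2

F0 = init (4 atoms)
F1 = F0 ∪ {above(f), marked(d), marked(e)}  (7 atoms)
F2 = F1 ∪ {above(d), above(e), linked(d), linked(e)}  (11 atoms)
goal ⊆ F2  ⇒  h_max = 2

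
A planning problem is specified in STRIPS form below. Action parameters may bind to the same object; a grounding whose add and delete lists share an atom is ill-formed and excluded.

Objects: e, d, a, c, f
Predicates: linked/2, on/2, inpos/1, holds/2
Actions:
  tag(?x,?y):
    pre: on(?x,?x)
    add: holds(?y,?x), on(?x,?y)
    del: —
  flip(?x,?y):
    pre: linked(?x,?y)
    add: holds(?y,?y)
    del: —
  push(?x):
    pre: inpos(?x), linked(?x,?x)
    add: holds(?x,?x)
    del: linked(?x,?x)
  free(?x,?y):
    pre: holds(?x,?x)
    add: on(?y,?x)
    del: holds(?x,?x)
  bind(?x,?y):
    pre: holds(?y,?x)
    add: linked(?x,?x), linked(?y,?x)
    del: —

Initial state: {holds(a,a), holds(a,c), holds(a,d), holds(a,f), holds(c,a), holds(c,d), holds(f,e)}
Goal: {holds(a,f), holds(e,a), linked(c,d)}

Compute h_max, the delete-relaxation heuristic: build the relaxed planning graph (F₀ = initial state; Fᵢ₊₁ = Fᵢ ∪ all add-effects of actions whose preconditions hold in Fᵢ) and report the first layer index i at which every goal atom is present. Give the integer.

2

F0 = init (7 atoms)
F1 = F0 ∪ {linked(a,a), linked(a,c), linked(a,d), linked(a,f), linked(c,a), linked(c,c), linked(c,d), linked(d,d), linked(e,e), linked(f,e), linked(f,f), on(a,a), on(c,a), on(d,a), on(e,a), on(f,a)}  (23 atoms)
F2 = F1 ∪ {holds(c,c), holds(d,a), holds(d,d), holds(e,a), holds(e,e), holds(f,a), holds(f,f), on(a,c), on(a,d), on(a,e), on(a,f)}  (34 atoms)
goal ⊆ F2  ⇒  h_max = 2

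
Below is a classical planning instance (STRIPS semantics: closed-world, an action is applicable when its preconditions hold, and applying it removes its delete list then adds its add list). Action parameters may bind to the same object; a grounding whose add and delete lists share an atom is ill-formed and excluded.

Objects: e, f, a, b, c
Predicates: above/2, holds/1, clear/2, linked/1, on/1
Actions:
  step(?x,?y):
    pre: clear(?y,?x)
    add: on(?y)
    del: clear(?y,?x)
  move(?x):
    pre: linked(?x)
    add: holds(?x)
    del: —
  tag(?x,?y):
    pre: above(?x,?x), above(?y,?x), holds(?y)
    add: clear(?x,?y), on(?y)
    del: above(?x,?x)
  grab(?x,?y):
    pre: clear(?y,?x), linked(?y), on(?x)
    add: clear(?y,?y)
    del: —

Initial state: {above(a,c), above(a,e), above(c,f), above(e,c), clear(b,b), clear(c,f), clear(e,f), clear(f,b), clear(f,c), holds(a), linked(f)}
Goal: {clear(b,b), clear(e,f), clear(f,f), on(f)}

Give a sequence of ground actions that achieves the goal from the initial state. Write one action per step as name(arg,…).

step(f,c); step(b,f); grab(c,f)

1. step(f,c)  →  {above(a,c), above(a,e), above(c,f), above(e,c), clear(b,b), clear(e,f), clear(f,b), clear(f,c), holds(a), linked(f), on(c)}
2. step(b,f)  →  {above(a,c), above(a,e), above(c,f), above(e,c), clear(b,b), clear(e,f), clear(f,c), holds(a), linked(f), on(c), on(f)}
3. grab(c,f)  →  {above(a,c), above(a,e), above(c,f), above(e,c), clear(b,b), clear(e,f), clear(f,c), clear(f,f), holds(a), linked(f), on(c), on(f)}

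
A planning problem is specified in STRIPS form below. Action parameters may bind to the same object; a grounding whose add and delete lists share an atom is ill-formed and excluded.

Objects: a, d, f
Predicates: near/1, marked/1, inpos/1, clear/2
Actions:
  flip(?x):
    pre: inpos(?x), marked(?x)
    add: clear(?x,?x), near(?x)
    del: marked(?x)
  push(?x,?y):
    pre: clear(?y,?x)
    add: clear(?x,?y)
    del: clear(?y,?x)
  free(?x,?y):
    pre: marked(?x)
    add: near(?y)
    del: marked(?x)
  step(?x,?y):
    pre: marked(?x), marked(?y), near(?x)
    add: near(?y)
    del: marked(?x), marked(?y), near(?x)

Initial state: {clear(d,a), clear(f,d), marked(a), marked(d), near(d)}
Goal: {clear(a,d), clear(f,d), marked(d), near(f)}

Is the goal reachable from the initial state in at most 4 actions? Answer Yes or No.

1. push(a,d)  →  {clear(a,d), clear(f,d), marked(a), marked(d), near(d)}
2. free(a,f)  →  {clear(a,d), clear(f,d), marked(d), near(d), near(f)}
optimal plan length = 2; 2 ≤ 4

Yes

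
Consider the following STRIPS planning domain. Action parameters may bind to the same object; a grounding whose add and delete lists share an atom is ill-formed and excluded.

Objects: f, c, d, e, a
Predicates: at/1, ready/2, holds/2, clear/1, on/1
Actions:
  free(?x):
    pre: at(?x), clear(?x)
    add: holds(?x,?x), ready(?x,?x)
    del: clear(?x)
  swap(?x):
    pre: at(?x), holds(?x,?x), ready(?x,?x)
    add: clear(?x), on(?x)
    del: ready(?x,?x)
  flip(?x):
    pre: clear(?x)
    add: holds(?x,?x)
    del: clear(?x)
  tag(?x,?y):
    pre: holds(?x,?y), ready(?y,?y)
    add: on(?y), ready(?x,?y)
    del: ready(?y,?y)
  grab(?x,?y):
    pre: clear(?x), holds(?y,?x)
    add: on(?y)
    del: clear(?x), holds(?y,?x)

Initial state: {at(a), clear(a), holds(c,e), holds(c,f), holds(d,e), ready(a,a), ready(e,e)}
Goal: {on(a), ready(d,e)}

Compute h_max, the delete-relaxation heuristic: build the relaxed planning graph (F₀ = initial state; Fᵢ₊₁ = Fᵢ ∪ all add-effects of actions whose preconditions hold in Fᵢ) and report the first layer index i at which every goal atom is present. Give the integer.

F0 = init (7 atoms)
F1 = F0 ∪ {holds(a,a), on(e), ready(c,e), ready(d,e)}  (11 atoms)
F2 = F1 ∪ {on(a)}  (12 atoms)
goal ⊆ F2  ⇒  h_max = 2

2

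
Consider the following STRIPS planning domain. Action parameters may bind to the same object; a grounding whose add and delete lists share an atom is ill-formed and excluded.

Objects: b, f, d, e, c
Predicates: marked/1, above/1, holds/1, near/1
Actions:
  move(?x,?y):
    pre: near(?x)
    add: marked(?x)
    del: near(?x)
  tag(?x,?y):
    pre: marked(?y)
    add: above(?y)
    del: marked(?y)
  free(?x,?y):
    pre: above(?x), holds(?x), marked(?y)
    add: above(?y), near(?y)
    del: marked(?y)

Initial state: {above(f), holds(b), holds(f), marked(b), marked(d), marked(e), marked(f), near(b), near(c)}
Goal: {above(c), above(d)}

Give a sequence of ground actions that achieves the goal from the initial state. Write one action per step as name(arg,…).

move(c,b); tag(b,d); tag(b,c)

1. move(c,b)  →  {above(f), holds(b), holds(f), marked(b), marked(c), marked(d), marked(e), marked(f), near(b)}
2. tag(b,d)  →  {above(d), above(f), holds(b), holds(f), marked(b), marked(c), marked(e), marked(f), near(b)}
3. tag(b,c)  →  {above(c), above(d), above(f), holds(b), holds(f), marked(b), marked(e), marked(f), near(b)}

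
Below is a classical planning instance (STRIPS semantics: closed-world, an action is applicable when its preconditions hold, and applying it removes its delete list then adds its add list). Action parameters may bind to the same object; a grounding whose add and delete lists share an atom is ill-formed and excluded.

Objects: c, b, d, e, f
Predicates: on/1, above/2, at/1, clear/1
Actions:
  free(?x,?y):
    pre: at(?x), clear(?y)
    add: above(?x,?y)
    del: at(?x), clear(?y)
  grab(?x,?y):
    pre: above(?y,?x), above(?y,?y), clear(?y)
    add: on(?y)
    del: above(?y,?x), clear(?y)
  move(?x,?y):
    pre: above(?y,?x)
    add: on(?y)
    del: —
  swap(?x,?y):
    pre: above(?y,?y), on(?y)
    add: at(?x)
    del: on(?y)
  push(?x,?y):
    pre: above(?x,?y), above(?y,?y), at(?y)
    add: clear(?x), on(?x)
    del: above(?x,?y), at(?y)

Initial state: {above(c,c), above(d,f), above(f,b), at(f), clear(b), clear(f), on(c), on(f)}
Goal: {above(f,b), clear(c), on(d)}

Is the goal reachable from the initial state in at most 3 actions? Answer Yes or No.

Yes

1. move(f,d)  →  {above(c,c), above(d,f), above(f,b), at(f), clear(b), clear(f), on(c), on(d), on(f)}
2. swap(c,c)  →  {above(c,c), above(d,f), above(f,b), at(c), at(f), clear(b), clear(f), on(d), on(f)}
3. push(c,c)  →  {above(d,f), above(f,b), at(f), clear(b), clear(c), clear(f), on(c), on(d), on(f)}
optimal plan length = 3; 3 ≤ 3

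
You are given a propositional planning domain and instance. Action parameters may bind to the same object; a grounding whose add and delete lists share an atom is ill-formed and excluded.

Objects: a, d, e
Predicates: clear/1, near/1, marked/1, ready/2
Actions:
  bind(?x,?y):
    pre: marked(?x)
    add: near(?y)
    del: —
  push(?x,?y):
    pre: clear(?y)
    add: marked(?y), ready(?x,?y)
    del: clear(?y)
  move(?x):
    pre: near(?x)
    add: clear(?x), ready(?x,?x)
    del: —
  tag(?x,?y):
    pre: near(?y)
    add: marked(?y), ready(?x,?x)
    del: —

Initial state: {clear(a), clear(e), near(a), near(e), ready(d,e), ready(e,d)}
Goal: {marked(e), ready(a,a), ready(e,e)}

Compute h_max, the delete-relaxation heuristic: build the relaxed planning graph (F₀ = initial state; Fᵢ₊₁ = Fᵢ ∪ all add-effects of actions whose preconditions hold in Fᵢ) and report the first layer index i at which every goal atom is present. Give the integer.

1

F0 = init (6 atoms)
F1 = F0 ∪ {marked(a), marked(e), ready(a,a), ready(a,e), ready(d,a), ready(d,d), ready(e,a), ready(e,e)}  (14 atoms)
goal ⊆ F1  ⇒  h_max = 1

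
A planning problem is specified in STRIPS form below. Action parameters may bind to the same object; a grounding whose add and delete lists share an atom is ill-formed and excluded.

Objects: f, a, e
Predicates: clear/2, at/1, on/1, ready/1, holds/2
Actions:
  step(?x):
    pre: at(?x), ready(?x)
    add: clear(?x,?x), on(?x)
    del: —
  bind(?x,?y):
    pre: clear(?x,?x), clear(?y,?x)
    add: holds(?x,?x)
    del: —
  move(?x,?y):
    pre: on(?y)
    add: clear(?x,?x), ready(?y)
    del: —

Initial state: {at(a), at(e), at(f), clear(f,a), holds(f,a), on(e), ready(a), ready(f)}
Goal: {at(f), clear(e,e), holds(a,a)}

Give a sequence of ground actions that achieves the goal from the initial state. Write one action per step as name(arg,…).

step(a); bind(a,f); move(e,a)

1. step(a)  →  {at(a), at(e), at(f), clear(a,a), clear(f,a), holds(f,a), on(a), on(e), ready(a), ready(f)}
2. bind(a,f)  →  {at(a), at(e), at(f), clear(a,a), clear(f,a), holds(a,a), holds(f,a), on(a), on(e), ready(a), ready(f)}
3. move(e,a)  →  {at(a), at(e), at(f), clear(a,a), clear(e,e), clear(f,a), holds(a,a), holds(f,a), on(a), on(e), ready(a), ready(f)}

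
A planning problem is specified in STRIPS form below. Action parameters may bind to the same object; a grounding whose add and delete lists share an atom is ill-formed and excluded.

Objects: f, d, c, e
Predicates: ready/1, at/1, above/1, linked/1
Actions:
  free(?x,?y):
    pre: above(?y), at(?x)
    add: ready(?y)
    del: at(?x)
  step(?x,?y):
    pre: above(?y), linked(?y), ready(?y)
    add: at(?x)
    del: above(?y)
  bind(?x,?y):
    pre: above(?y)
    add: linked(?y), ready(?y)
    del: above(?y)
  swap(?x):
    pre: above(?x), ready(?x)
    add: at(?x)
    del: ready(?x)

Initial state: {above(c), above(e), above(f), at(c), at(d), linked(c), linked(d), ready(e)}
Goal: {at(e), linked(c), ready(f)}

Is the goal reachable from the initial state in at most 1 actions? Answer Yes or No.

No

1. free(d,f)  →  {above(c), above(e), above(f), at(c), linked(c), linked(d), ready(e), ready(f)}
2. swap(e)  →  {above(c), above(e), above(f), at(c), at(e), linked(c), linked(d), ready(f)}
optimal plan length = 2; 2 > 1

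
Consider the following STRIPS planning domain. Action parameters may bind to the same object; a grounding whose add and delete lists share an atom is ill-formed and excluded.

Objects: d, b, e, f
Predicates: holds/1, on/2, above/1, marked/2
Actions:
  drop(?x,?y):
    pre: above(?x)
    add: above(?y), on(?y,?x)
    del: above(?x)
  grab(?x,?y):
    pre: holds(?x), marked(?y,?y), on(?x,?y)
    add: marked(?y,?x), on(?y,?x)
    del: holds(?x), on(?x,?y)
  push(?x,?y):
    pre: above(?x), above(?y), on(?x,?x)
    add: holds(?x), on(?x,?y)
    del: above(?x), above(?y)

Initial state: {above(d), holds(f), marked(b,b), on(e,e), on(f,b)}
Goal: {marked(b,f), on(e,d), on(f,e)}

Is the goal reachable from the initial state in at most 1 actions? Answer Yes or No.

1. drop(d,e)  →  {above(e), holds(f), marked(b,b), on(e,d), on(e,e), on(f,b)}
2. drop(e,f)  →  {above(f), holds(f), marked(b,b), on(e,d), on(e,e), on(f,b), on(f,e)}
3. grab(f,b)  →  {above(f), marked(b,b), marked(b,f), on(b,f), on(e,d), on(e,e), on(f,e)}
optimal plan length = 3; 3 > 1

No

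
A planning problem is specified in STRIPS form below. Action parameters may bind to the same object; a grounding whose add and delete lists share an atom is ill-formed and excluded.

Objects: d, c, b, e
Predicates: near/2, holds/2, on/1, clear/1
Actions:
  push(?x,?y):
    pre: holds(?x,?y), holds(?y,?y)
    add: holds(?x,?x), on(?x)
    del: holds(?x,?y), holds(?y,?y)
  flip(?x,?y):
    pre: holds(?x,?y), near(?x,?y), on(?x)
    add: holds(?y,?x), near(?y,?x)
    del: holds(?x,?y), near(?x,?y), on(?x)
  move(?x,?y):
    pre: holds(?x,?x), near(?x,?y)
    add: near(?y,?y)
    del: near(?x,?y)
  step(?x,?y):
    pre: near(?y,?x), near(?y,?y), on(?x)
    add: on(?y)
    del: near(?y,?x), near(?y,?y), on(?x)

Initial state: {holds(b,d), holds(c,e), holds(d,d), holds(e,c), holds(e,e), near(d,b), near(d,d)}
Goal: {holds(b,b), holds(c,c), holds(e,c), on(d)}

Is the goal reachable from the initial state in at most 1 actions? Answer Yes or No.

1. push(c,e)  →  {holds(b,d), holds(c,c), holds(d,d), holds(e,c), near(d,b), near(d,d), on(c)}
2. push(b,d)  →  {holds(b,b), holds(c,c), holds(e,c), near(d,b), near(d,d), on(b), on(c)}
3. step(b,d)  →  {holds(b,b), holds(c,c), holds(e,c), on(c), on(d)}
optimal plan length = 3; 3 > 1

No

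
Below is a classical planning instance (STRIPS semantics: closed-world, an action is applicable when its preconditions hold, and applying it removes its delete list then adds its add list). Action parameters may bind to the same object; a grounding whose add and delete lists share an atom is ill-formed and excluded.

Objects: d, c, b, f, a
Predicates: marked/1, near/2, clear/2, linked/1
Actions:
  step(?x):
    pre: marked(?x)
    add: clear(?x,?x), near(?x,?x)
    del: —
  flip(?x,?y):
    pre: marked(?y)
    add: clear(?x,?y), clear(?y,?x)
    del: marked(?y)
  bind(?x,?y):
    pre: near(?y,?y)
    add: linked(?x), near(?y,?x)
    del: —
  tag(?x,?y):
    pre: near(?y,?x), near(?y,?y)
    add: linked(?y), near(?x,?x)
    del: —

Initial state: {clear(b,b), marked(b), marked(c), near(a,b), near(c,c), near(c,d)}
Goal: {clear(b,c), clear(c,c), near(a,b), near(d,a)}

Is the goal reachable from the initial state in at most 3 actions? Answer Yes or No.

No

1. step(c)  →  {clear(b,b), clear(c,c), marked(b), marked(c), near(a,b), near(c,c), near(c,d)}
2. flip(c,b)  →  {clear(b,b), clear(b,c), clear(c,b), clear(c,c), marked(c), near(a,b), near(c,c), near(c,d)}
3. tag(d,c)  →  {clear(b,b), clear(b,c), clear(c,b), clear(c,c), linked(c), marked(c), near(a,b), near(c,c), near(c,d), near(d,d)}
4. bind(a,d)  →  {clear(b,b), clear(b,c), clear(c,b), clear(c,c), linked(a), linked(c), marked(c), near(a,b), near(c,c), near(c,d), near(d,a), near(d,d)}
optimal plan length = 4; 4 > 3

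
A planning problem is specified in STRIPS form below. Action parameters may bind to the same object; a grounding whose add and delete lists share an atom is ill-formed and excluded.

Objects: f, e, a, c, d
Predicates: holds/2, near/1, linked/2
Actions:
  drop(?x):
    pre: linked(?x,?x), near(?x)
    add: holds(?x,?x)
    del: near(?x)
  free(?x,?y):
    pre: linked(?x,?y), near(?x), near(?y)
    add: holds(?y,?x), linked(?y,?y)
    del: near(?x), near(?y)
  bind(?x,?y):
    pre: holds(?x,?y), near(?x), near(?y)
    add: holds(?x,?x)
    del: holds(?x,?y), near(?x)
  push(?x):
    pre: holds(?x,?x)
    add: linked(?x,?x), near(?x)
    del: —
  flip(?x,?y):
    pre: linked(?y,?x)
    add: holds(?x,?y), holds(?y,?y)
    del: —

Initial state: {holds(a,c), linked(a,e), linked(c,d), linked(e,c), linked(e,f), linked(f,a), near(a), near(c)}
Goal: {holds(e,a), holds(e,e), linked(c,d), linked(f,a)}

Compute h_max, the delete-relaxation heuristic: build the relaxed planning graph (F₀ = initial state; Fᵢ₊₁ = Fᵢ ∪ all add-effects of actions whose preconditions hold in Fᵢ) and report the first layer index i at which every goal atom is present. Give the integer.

F0 = init (8 atoms)
F1 = F0 ∪ {holds(a,a), holds(a,f), holds(c,c), holds(c,e), holds(d,c), holds(e,a), holds(e,e), holds(f,e), holds(f,f)}  (17 atoms)
goal ⊆ F1  ⇒  h_max = 1

1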